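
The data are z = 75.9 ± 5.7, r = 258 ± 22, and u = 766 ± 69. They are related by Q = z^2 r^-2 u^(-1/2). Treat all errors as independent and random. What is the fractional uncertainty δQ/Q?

0.232

For a monomial Q ∝ z^2, r^-2, u^(-1/2), fractional errors add in quadrature:
  (2·δz/z)² = (2×0.0751)² = 0.0226;  (-2·δr/r)² = (-2×0.0853)² = 0.0291;  (−½·δu/u)² = (-0.5×0.0901)² = 0.00203
δQ/Q = √(0.0537) = 0.232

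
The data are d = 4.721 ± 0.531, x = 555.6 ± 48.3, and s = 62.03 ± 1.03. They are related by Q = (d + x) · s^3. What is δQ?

1.33e+07

Let u = d + x = 560.3. δu = √(δd² + δx²) = √(0.282 + 2330) = 48.3, so δu/u = 0.0862.
Q is then a monomial in u, s:
δQ/Q = √((δu/u)² + (3·δs/s)²) = √(0.00743 + 0.00248) = 0.0996
Q = 1.337e+08, so δQ = 0.0996 × 1.337e+08 = 1.33e+07.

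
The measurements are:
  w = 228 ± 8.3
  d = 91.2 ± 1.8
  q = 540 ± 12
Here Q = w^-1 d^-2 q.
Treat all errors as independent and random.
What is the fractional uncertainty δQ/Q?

0.0581

Relative error in a monomial: (δQ/Q)² = Σ (nᵢ · δxᵢ/xᵢ)².
  (-1·δw/w)² = (-1×0.0364)² = 0.00133;  (-2·δd/d)² = (-2×0.0197)² = 0.00156;  (1·δq/q)² = (1×0.0222)² = 0.000494
δQ/Q = √(0.00338) = 0.0581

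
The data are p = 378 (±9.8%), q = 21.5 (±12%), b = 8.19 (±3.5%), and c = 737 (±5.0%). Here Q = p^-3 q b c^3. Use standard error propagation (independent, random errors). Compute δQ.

Relative error in a monomial: (δQ/Q)² = Σ (nᵢ · δxᵢ/xᵢ)².
  (-3·δp/p)² = (-3×0.0980)² = 0.0864;  (1·δq/q)² = (1×0.120)² = 0.0144;  (1·δb/b)² = (1×0.0350)² = 0.00123;  (3·δc/c)² = (3×0.0500)² = 0.0225
δQ/Q = √(0.125) = 0.353
Q = 1310, so δQ = 0.353 × 1310 = 461.

461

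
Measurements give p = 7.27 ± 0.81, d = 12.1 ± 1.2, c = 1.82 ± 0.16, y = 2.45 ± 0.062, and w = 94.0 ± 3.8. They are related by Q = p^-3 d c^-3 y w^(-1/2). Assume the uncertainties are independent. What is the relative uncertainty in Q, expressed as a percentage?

43.8%

Q is a product of powers, so relative uncertainties combine in quadrature:
  (-3·δp/p)² = (-3×0.111)² = 0.112;  (1·δd/d)² = (1×0.0992)² = 0.00984;  (-3·δc/c)² = (-3×0.0879)² = 0.0696;  (1·δy/y)² = (1×0.0253)² = 0.000640;  (−½·δw/w)² = (-0.5×0.0404)² = 0.000409
δQ/Q = √(0.192) = 0.438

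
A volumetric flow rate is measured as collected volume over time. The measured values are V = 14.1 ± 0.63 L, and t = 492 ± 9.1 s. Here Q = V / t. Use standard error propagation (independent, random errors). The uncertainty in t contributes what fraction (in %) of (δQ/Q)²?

(δQ/Q)² = (1·δV/V)² + (-1·δt/t)²
  V term: (1×0.0447)² = 0.00200
  t term: (-1×0.0185)² = 0.000342
Total = 0.00234. Share from t = 0.000342/0.00234 = 0.146.

14.6%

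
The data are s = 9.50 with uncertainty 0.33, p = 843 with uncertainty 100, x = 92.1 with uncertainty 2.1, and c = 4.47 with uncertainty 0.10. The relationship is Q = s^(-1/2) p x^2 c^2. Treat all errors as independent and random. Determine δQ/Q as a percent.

13.6%

Each factor contributes (exponent × relative error)² to (δQ/Q)²:
  (−½·δs/s)² = (-0.5×0.0347)² = 0.000302;  (1·δp/p)² = (1×0.119)² = 0.0141;  (2·δx/x)² = (2×0.0228)² = 0.00208;  (2·δc/c)² = (2×0.0224)² = 0.00200
δQ/Q = √(0.0185) = 0.136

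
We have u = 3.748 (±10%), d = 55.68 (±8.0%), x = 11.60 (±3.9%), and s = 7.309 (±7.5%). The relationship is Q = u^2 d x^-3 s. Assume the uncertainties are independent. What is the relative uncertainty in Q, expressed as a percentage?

Since Q is a product/quotient, work with relative uncertainties:
  (2·δu/u)² = (2×0.100)² = 0.0400;  (1·δd/d)² = (1×0.0800)² = 0.00640;  (-3·δx/x)² = (-3×0.0390)² = 0.0137;  (1·δs/s)² = (1×0.0750)² = 0.00562
δQ/Q = √(0.0657) = 0.256

25.6%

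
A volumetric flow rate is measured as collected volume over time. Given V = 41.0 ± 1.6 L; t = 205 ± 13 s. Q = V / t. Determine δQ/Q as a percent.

7.45%

Since Q is a product/quotient, work with relative uncertainties:
  (1·δV/V)² = (1×0.0390)² = 0.00152;  (-1·δt/t)² = (-1×0.0634)² = 0.00402
δQ/Q = √(0.00554) = 0.0745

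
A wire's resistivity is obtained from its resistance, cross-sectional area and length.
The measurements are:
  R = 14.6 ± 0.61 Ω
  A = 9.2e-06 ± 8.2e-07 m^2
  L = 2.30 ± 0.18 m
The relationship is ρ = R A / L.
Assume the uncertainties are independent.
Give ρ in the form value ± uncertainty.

(5.84 ± 0.734) × 10^-5 Ω·m

ρ is a product of powers, so relative uncertainties combine in quadrature:
  (1·δR/R)² = (1×0.0418)² = 0.00175;  (1·δA/A)² = (1×0.0891)² = 0.00794;  (-1·δL/L)² = (-1×0.0783)² = 0.00612
δρ/ρ = √(0.0158) = 0.126
ρ = 5.84e-05 Ω·m, so δρ = 0.126 × 5.84e-05 = 7.34e-06 Ω·m.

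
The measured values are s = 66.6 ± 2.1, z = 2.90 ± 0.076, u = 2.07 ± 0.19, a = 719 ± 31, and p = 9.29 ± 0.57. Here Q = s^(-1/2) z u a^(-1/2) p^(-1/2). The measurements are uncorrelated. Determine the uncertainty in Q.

0.000934

Since Q is a product/quotient, work with relative uncertainties:
  (−½·δs/s)² = (-0.5×0.0315)² = 0.000249;  (1·δz/z)² = (1×0.0262)² = 0.000687;  (1·δu/u)² = (1×0.0918)² = 0.00842;  (−½·δa/a)² = (-0.5×0.0431)² = 0.000465;  (−½·δp/p)² = (-0.5×0.0614)² = 0.000941
δQ/Q = √(0.0108) = 0.104
Q = 0.00900, so δQ = 0.104 × 0.00900 = 0.000934.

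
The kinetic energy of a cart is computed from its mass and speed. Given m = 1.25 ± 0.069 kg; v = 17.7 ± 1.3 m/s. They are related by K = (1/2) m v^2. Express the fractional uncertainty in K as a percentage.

15.7%

For a monomial K ∝ m, v^2, fractional errors add in quadrature:
  (1·δm/m)² = (1×0.0552)² = 0.00305;  (2·δv/v)² = (2×0.0734)² = 0.0216
δK/K = √(0.0246) = 0.157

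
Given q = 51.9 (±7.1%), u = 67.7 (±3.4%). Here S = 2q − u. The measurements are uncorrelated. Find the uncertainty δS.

7.72

Absolute uncertainties add in quadrature for a linear combination:
  (2·δq)² = 54.3;  (δu)² = 5.30
δS = √(59.6) = 7.72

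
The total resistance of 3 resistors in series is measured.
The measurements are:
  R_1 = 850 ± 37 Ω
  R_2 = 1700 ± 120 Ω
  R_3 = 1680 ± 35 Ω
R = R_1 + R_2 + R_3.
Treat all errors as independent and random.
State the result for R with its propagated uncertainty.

Sums and differences: (δR)² = Σ (cᵢ δxᵢ)².
  (δR_1)² = 1370;  (δR_2)² = 14400;  (δR_3)² = 1220
δR = √(17000) = 130 Ω
R = 4230 Ω.

4230 ± 130 Ω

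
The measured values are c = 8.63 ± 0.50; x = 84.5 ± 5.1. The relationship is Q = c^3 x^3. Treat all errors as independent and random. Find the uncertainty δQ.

Each factor contributes (exponent × relative error)² to (δQ/Q)²:
  (3·δc/c)² = (3×0.0579)² = 0.0302;  (3·δx/x)² = (3×0.0604)² = 0.0328
δQ/Q = √(0.0630) = 0.251
Q = 3.88e+08, so δQ = 0.251 × 3.88e+08 = 9.73e+07.

9.73e+07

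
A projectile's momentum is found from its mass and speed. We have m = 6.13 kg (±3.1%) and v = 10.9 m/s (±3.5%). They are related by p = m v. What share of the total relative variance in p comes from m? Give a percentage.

44.0%

(δp/p)² = (1·δm/m)² + (1·δv/v)²
  m term: (1×0.0310)² = 0.000961
  v term: (1×0.0350)² = 0.00123
Total = 0.00219. Share from m = 0.000961/0.00219 = 0.440.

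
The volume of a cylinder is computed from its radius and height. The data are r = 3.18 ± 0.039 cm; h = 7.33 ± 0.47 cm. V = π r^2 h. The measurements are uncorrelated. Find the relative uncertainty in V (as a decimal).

Relative error in a monomial: (δV/V)² = Σ (nᵢ · δxᵢ/xᵢ)².
  (2·δr/r)² = (2×0.0123)² = 0.000602;  (1·δh/h)² = (1×0.0641)² = 0.00411
δV/V = √(0.00471) = 0.0687

0.0687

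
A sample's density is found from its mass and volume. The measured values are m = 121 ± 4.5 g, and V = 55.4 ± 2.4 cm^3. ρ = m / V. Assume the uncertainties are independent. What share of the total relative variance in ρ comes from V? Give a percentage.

(δρ/ρ)² = (1·δm/m)² + (-1·δV/V)²
  m term: (1×0.0372)² = 0.00138
  V term: (-1×0.0433)² = 0.00188
Total = 0.00326. Share from V = 0.00188/0.00326 = 0.576.

57.6%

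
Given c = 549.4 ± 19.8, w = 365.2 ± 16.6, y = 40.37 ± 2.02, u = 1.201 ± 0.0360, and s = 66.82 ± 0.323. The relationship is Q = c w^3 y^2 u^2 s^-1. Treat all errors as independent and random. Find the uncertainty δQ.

1.72e+11

Q is a product of powers, so relative uncertainties combine in quadrature:
  (1·δc/c)² = (1×0.0360)² = 0.00130;  (3·δw/w)² = (3×0.0455)² = 0.0186;  (2·δy/y)² = (2×0.0500)² = 0.0100;  (2·δu/u)² = (2×0.0300)² = 0.00359;  (-1·δs/s)² = (-1×0.00483)² = 2.34e-05
δQ/Q = √(0.0335) = 0.183
Q = 9.414e+11, so δQ = 0.183 × 9.414e+11 = 1.72e+11.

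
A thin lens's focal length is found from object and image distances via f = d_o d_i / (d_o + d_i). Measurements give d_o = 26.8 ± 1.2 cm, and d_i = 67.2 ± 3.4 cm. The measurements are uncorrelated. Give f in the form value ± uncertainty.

19.2 ± 0.673 cm

∂f/∂d_o = (d_i/(d_o+d_i))² = 0.511;  ∂f/∂d_i = (d_o/(d_o+d_i))² = 0.0813
δf = √((∂f/∂d_o · δd_o)² + (∂f/∂d_i · δd_i)²) = √(0.376 + 0.0764) = 0.673 cm
f = 19.2 cm.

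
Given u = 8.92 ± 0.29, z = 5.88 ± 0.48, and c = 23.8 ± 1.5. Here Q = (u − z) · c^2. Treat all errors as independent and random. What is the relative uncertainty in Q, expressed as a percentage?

22.3%

Let w = u − z = 3.04. δw = √(δu² + δz²) = √(0.0841 + 0.230) = 0.561, so δw/w = 0.184.
Q is then a monomial in w, c:
δQ/Q = √((δw/w)² + (2·δc/c)²) = √(0.0340 + 0.0159) = 0.223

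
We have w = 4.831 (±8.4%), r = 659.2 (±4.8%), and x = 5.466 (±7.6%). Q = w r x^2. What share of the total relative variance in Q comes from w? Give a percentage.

21.7%

(δQ/Q)² = (1·δw/w)² + (1·δr/r)² + (2·δx/x)²
  w term: (1×0.0840)² = 0.00706
  r term: (1×0.0480)² = 0.00230
  x term: (2×0.0760)² = 0.0231
Total = 0.0325. Share from w = 0.00706/0.0325 = 0.217.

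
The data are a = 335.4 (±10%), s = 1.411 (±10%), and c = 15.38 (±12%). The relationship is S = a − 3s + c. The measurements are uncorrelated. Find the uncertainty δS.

Each term contributes (cᵢ δxᵢ)² to (δS)²:
  (δa)² = 1120;  (3·δs)² = 0.179;  (δc)² = 3.41
δS = √(1130) = 33.6

33.6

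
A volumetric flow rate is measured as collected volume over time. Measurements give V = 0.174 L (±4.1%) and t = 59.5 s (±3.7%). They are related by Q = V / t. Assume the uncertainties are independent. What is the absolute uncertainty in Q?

0.000162 L/s

Relative error in a monomial: (δQ/Q)² = Σ (nᵢ · δxᵢ/xᵢ)².
  (1·δV/V)² = (1×0.0410)² = 0.00168;  (-1·δt/t)² = (-1×0.0370)² = 0.00137
δQ/Q = √(0.00305) = 0.0552
Q = 0.00292 L/s, so δQ = 0.0552 × 0.00292 = 0.000162 L/s.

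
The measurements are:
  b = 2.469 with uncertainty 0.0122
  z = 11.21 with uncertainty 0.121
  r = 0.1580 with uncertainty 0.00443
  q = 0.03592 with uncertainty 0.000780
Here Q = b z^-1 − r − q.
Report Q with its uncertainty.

0.02633 ± 0.00520

Let p = b·z^-1 = 0.2202. δp/p = √((1·δb/b)² + (-1·δz/z)²) = √(2.44e-05 + 0.000117) = 0.0119, so δp = 0.00261.
Q = p − r − q: δQ = √(δp² + δr² + δq²) = √(6.84e-06 + 1.96e-05 + 6.08e-07) = 0.00520
Q = 0.02633.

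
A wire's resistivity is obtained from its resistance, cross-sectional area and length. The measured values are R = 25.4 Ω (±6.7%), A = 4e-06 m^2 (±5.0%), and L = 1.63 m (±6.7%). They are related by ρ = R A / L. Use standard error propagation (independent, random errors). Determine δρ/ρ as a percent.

Relative error in a monomial: (δρ/ρ)² = Σ (nᵢ · δxᵢ/xᵢ)².
  (1·δR/R)² = (1×0.0670)² = 0.00449;  (1·δA/A)² = (1×0.0500)² = 0.00250;  (-1·δL/L)² = (-1×0.0670)² = 0.00449
δρ/ρ = √(0.0115) = 0.107

10.7%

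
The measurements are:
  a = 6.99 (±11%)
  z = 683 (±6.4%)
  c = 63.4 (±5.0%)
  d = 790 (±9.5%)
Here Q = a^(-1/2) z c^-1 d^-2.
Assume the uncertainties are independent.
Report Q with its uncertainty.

(6.53 ± 1.40) × 10^-6

Q is a product of powers, so relative uncertainties combine in quadrature:
  (−½·δa/a)² = (-0.5×0.110)² = 0.00302;  (1·δz/z)² = (1×0.0640)² = 0.00410;  (-1·δc/c)² = (-1×0.0500)² = 0.00250;  (-2·δd/d)² = (-2×0.0950)² = 0.0361
δQ/Q = √(0.0457) = 0.214
Q = 6.53e-06, so δQ = 0.214 × 6.53e-06 = 1.4e-06.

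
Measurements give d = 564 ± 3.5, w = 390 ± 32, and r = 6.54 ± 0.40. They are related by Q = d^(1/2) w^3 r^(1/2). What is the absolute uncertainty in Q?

8.94e+08

Q is a product of powers, so relative uncertainties combine in quadrature:
  (½·δd/d)² = (0.5×0.00621)² = 9.63e-06;  (3·δw/w)² = (3×0.0821)² = 0.0606;  (½·δr/r)² = (0.5×0.0612)² = 0.000935
δQ/Q = √(0.0615) = 0.248
Q = 3.6e+09, so δQ = 0.248 × 3.6e+09 = 8.94e+08.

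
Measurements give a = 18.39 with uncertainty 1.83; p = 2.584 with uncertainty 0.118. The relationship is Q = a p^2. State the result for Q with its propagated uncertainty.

122.8 ± 16.6

Q is a product of powers, so relative uncertainties combine in quadrature:
  (1·δa/a)² = (1×0.0995)² = 0.00990;  (2·δp/p)² = (2×0.0457)² = 0.00834
δQ/Q = √(0.0182) = 0.135
Q = 122.8, so δQ = 0.135 × 122.8 = 16.6.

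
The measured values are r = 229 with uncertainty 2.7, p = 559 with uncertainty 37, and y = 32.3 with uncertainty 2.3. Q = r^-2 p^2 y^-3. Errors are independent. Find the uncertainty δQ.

Since Q is a product/quotient, work with relative uncertainties:
  (-2·δr/r)² = (-2×0.0118)² = 0.000556;  (2·δp/p)² = (2×0.0662)² = 0.0175;  (-3·δy/y)² = (-3×0.0712)² = 0.0456
δQ/Q = √(0.0637) = 0.252
Q = 0.000177, so δQ = 0.252 × 0.000177 = 4.46e-05.

4.46e-05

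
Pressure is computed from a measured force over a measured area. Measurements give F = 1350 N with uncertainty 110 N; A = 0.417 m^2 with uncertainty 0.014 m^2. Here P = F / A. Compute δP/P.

0.0881

Relative error in a monomial: (δP/P)² = Σ (nᵢ · δxᵢ/xᵢ)².
  (1·δF/F)² = (1×0.0815)² = 0.00664;  (-1·δA/A)² = (-1×0.0336)² = 0.00113
δP/P = √(0.00777) = 0.0881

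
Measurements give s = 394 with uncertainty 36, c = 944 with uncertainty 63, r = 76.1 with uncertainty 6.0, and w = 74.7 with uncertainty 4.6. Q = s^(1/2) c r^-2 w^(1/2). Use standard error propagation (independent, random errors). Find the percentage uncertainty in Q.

18.0%

For a monomial Q ∝ s^(1/2), c, r^-2, w^(1/2), fractional errors add in quadrature:
  (½·δs/s)² = (0.5×0.0914)² = 0.00209;  (1·δc/c)² = (1×0.0667)² = 0.00445;  (-2·δr/r)² = (-2×0.0788)² = 0.0249;  (½·δw/w)² = (0.5×0.0616)² = 0.000948
δQ/Q = √(0.0324) = 0.180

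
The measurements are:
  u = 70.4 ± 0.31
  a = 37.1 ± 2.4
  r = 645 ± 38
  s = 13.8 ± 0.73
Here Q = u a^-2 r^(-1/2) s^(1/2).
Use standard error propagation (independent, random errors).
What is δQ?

Q is a product of powers, so relative uncertainties combine in quadrature:
  (1·δu/u)² = (1×0.00440)² = 1.94e-05;  (-2·δa/a)² = (-2×0.0647)² = 0.0167;  (−½·δr/r)² = (-0.5×0.0589)² = 0.000868;  (½·δs/s)² = (0.5×0.0529)² = 0.000700
δQ/Q = √(0.0183) = 0.135
Q = 0.00748, so δQ = 0.135 × 0.00748 = 0.00101.

0.00101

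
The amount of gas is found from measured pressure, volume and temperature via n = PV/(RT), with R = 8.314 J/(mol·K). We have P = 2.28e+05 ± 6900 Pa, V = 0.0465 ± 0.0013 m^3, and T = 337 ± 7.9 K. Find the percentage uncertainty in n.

Each factor contributes (exponent × relative error)² to (δn/n)²:
  (1·δP/P)² = (1×0.0303)² = 0.000916;  (1·δV/V)² = (1×0.0280)² = 0.000782;  (-1·δT/T)² = (-1×0.0234)² = 0.000550
δn/n = √(0.00225) = 0.0474

4.74%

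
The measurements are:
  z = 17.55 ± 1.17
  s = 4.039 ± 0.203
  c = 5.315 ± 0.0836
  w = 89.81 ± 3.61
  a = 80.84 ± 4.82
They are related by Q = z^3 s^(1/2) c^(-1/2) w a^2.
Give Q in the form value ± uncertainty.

Relative error in a monomial: (δQ/Q)² = Σ (nᵢ · δxᵢ/xᵢ)².
  (3·δz/z)² = (3×0.0667)² = 0.0400;  (½·δs/s)² = (0.5×0.0503)² = 0.000632;  (−½·δc/c)² = (-0.5×0.0157)² = 6.19e-05;  (1·δw/w)² = (1×0.0402)² = 0.00162;  (2·δa/a)² = (2×0.0596)² = 0.0142
δQ/Q = √(0.0565) = 0.238
Q = 2.766e+09, so δQ = 0.238 × 2.766e+09 = 6.58e+08.

(2.766 ± 0.658) × 10^9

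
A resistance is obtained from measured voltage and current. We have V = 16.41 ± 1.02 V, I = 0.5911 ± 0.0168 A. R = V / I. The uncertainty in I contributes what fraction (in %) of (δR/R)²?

(δR/R)² = (1·δV/V)² + (-1·δI/I)²
  V term: (1×0.0622)² = 0.00386
  I term: (-1×0.0284)² = 0.000808
Total = 0.00467. Share from I = 0.000808/0.00467 = 0.173.

17.3%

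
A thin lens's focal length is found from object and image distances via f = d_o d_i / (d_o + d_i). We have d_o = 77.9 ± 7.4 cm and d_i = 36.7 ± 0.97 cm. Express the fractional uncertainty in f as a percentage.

∂f/∂d_o = (d_i/(d_o+d_i))² = 0.103;  ∂f/∂d_i = (d_o/(d_o+d_i))² = 0.462
δf = √((∂f/∂d_o · δd_o)² + (∂f/∂d_i · δd_i)²) = √(0.576 + 0.201) = 0.881 cm
f = 24.9 cm, so δf/f = 0.881/24.9 = 0.0353.

3.53%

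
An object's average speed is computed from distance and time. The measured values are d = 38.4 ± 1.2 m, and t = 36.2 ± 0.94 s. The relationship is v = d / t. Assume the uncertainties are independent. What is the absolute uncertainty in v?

0.0431 m/s

For a monomial v ∝ d, t^-1, fractional errors add in quadrature:
  (1·δd/d)² = (1×0.0312)² = 0.000977;  (-1·δt/t)² = (-1×0.0260)² = 0.000674
δv/v = √(0.00165) = 0.0406
v = 1.06 m/s, so δv = 0.0406 × 1.06 = 0.0431 m/s.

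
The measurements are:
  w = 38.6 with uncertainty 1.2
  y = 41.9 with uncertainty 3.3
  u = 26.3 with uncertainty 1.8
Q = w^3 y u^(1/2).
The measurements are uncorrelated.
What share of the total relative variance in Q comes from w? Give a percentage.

54.1%

(δQ/Q)² = (3·δw/w)² + (1·δy/y)² + (½·δu/u)²
  w term: (3×0.0311)² = 0.00870
  y term: (1×0.0788)² = 0.00620
  u term: (0.5×0.0684)² = 0.00117
Total = 0.0161. Share from w = 0.00870/0.0161 = 0.541.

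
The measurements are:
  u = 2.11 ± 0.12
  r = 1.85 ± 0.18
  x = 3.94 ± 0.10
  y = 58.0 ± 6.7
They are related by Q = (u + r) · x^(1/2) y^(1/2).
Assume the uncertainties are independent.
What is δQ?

4.82

Let w = u + r = 3.96. δw = √(δu² + δr²) = √(0.0144 + 0.0324) = 0.216, so δw/w = 0.0546.
Q is then a monomial in w, x, y:
δQ/Q = √((δw/w)² + (½·δx/x)² + (½·δy/y)²) = √(0.00298 + 0.000161 + 0.00334) = 0.0805
Q = 59.9, so δQ = 0.0805 × 59.9 = 4.82.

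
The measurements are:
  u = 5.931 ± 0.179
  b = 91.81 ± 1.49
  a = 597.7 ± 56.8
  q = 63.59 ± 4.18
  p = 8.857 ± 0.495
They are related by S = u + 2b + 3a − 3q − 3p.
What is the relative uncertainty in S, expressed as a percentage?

For a sum/difference, combine absolute errors in quadrature:
  (δu)² = 0.0320;  (2·δb)² = 8.88;  (3·δa)² = 29000;  (3·δq)² = 157;  (3·δp)² = 2.21
δS = √(29200) = 171
S = 1765, so δS/S = 171/1765 = 0.0968.

9.68%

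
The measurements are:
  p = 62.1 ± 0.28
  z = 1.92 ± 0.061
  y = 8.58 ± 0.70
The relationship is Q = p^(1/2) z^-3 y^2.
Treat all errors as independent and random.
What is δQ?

15.5

Each factor contributes (exponent × relative error)² to (δQ/Q)²:
  (½·δp/p)² = (0.5×0.00451)² = 5.08e-06;  (-3·δz/z)² = (-3×0.0318)² = 0.00908;  (2·δy/y)² = (2×0.0816)² = 0.0266
δQ/Q = √(0.0357) = 0.189
Q = 82.0, so δQ = 0.189 × 82.0 = 15.5.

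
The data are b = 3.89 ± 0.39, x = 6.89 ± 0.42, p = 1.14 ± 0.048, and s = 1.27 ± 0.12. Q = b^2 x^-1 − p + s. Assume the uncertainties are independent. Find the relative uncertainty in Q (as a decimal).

Let w = b^2·x^-1 = 2.20. δw/w = √((2·δb/b)² + (-1·δx/x)²) = √(0.0402 + 0.00372) = 0.210, so δw = 0.460.
Q = w − p + s: δQ = √(δw² + δp² + δs²) = √(0.212 + 0.00230 + 0.0144) = 0.478
Q = 2.33, so δQ/Q = 0.478/2.33 = 0.206.

0.206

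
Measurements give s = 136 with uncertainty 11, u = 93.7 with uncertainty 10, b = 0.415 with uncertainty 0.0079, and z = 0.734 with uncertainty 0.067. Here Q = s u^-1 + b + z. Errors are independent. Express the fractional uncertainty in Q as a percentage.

7.91%

Let p = s·u^-1 = 1.45. δp/p = √((1·δs/s)² + (-1·δu/u)²) = √(0.00654 + 0.0114) = 0.134, so δp = 0.194.
Q = p + b + z: δQ = √(δp² + δb² + δz²) = √(0.0378 + 6.24e-05 + 0.00449) = 0.206
Q = 2.60, so δQ/Q = 0.206/2.60 = 0.0791.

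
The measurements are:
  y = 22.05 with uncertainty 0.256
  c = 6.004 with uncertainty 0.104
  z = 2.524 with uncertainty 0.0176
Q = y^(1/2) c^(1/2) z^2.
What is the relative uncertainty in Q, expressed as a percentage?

Q is a product of powers, so relative uncertainties combine in quadrature:
  (½·δy/y)² = (0.5×0.0116)² = 3.37e-05;  (½·δc/c)² = (0.5×0.0173)² = 7.5e-05;  (2·δz/z)² = (2×0.00697)² = 0.000194
δQ/Q = √(0.000303) = 0.0174

1.74%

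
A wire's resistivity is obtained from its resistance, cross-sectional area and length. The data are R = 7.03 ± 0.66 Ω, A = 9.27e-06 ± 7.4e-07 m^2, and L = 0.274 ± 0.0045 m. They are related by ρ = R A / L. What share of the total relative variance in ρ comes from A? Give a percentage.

41.2%

(δρ/ρ)² = (1·δR/R)² + (1·δA/A)² + (-1·δL/L)²
  R term: (1×0.0939)² = 0.00881
  A term: (1×0.0798)² = 0.00637
  L term: (-1×0.0164)² = 0.000270
Total = 0.0155. Share from A = 0.00637/0.0155 = 0.412.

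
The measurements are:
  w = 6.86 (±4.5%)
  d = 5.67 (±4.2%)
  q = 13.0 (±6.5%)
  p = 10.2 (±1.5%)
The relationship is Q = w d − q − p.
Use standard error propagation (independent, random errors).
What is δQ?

2.54

Let h = w·d = 38.9. δh/h = √((1·δw/w)² + (1·δd/d)²) = √(0.00203 + 0.00176) = 0.0616, so δh = 2.39.
Q = h − q − p: δQ = √(δh² + δq² + δp²) = √(5.73 + 0.714 + 0.0234) = 2.54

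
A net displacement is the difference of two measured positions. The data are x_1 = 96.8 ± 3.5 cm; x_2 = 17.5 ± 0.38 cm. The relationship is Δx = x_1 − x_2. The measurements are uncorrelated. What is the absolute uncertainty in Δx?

Absolute uncertainties add in quadrature for a linear combination:
  (δx_1)² = 12.2;  (δx_2)² = 0.144
δΔx = √(12.4) = 3.52 cm

3.52 cm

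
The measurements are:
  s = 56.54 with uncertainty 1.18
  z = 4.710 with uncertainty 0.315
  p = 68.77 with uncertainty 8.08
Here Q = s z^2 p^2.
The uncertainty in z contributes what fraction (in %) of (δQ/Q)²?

(δQ/Q)² = (1·δs/s)² + (2·δz/z)² + (2·δp/p)²
  s term: (1×0.0209)² = 0.000436
  z term: (2×0.0669)² = 0.0179
  p term: (2×0.117)² = 0.0552
Total = 0.0735. Share from z = 0.0179/0.0735 = 0.243.

24.3%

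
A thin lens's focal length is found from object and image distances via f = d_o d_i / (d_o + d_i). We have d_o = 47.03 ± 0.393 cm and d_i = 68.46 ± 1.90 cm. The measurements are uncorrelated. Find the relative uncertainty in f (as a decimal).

0.0123

∂f/∂d_o = (d_i/(d_o+d_i))² = 0.351;  ∂f/∂d_i = (d_o/(d_o+d_i))² = 0.166
δf = √((∂f/∂d_o · δd_o)² + (∂f/∂d_i · δd_i)²) = √(0.0191 + 0.0993) = 0.344 cm
f = 27.88 cm, so δf/f = 0.344/27.88 = 0.0123.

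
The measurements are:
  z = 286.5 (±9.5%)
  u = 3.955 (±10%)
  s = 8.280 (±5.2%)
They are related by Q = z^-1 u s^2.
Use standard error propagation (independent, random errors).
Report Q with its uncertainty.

0.9464 ± 0.163

Since Q is a product/quotient, work with relative uncertainties:
  (-1·δz/z)² = (-1×0.0950)² = 0.00903;  (1·δu/u)² = (1×0.100)² = 0.0100;  (2·δs/s)² = (2×0.0520)² = 0.0108
δQ/Q = √(0.0298) = 0.173
Q = 0.9464, so δQ = 0.173 × 0.9464 = 0.163.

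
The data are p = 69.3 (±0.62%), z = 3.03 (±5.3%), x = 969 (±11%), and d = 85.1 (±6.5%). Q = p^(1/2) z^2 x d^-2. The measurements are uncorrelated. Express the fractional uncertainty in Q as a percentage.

Each factor contributes (exponent × relative error)² to (δQ/Q)²:
  (½·δp/p)² = (0.5×0.00620)² = 9.61e-06;  (2·δz/z)² = (2×0.0530)² = 0.0112;  (1·δx/x)² = (1×0.110)² = 0.0121;  (-2·δd/d)² = (-2×0.0650)² = 0.0169
δQ/Q = √(0.0402) = 0.201

20.1%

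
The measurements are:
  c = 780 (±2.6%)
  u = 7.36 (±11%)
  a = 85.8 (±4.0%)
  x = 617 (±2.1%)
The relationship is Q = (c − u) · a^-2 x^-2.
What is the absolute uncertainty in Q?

Let w = c − u = 773. δw = √(δc² + δu²) = √(411 + 0.655) = 20.3, so δw/w = 0.0263.
Q is then a monomial in w, a, x:
δQ/Q = √((δw/w)² + (-2·δa/a)² + (-2·δx/x)²) = √(0.000690 + 0.00640 + 0.00176) = 0.0941
Q = 2.76e-07, so δQ = 0.0941 × 2.76e-07 = 2.59e-08.

2.59e-08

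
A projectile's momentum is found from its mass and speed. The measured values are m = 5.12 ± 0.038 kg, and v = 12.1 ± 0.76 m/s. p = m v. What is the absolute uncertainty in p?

Since p is a product/quotient, work with relative uncertainties:
  (1·δm/m)² = (1×0.00742)² = 5.51e-05;  (1·δv/v)² = (1×0.0628)² = 0.00395
δp/p = √(0.00400) = 0.0632
p = 62.0 kg·m/s, so δp = 0.0632 × 62.0 = 3.92 kg·m/s.

3.92 kg·m/s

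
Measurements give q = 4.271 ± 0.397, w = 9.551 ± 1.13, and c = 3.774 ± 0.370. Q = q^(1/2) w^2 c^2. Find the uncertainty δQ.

835

Since Q is a product/quotient, work with relative uncertainties:
  (½·δq/q)² = (0.5×0.0930)² = 0.00216;  (2·δw/w)² = (2×0.118)² = 0.0560;  (2·δc/c)² = (2×0.0980)² = 0.0384
δQ/Q = √(0.0966) = 0.311
Q = 2685, so δQ = 0.311 × 2685 = 835.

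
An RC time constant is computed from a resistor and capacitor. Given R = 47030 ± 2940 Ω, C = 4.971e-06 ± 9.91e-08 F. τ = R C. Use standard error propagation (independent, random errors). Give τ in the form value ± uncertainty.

Since τ is a product/quotient, work with relative uncertainties:
  (1·δR/R)² = (1×0.0625)² = 0.00391;  (1·δC/C)² = (1×0.0199)² = 0.000397
δτ/τ = √(0.00431) = 0.0656
τ = 0.2338 s, so δτ = 0.0656 × 0.2338 = 0.0153 s.

0.2338 ± 0.0153 s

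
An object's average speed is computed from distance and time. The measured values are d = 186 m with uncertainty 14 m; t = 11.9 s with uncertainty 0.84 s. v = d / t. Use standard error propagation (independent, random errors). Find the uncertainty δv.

1.61 m/s

Each factor contributes (exponent × relative error)² to (δv/v)²:
  (1·δd/d)² = (1×0.0753)² = 0.00567;  (-1·δt/t)² = (-1×0.0706)² = 0.00498
δv/v = √(0.0106) = 0.103
v = 15.6 m/s, so δv = 0.103 × 15.6 = 1.61 m/s.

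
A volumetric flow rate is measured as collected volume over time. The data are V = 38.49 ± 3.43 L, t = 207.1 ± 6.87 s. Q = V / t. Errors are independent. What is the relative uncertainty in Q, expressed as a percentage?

9.51%

Each factor contributes (exponent × relative error)² to (δQ/Q)²:
  (1·δV/V)² = (1×0.0891)² = 0.00794;  (-1·δt/t)² = (-1×0.0332)² = 0.00110
δQ/Q = √(0.00904) = 0.0951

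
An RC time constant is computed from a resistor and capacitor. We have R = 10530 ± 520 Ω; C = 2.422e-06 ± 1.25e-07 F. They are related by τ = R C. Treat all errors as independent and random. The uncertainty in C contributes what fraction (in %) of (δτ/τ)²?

(δτ/τ)² = (1·δR/R)² + (1·δC/C)²
  R term: (1×0.0494)² = 0.00244
  C term: (1×0.0516)² = 0.00266
Total = 0.00510. Share from C = 0.00266/0.00510 = 0.522.

52.2%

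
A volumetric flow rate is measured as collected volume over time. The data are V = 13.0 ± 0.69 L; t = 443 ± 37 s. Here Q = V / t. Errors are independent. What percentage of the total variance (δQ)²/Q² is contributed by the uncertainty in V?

28.8%

(δQ/Q)² = (1·δV/V)² + (-1·δt/t)²
  V term: (1×0.0531)² = 0.00282
  t term: (-1×0.0835)² = 0.00698
Total = 0.00979. Share from V = 0.00282/0.00979 = 0.288.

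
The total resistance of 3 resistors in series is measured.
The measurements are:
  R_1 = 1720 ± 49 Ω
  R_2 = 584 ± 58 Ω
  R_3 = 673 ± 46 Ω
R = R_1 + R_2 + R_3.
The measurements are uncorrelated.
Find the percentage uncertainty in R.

Sums and differences: (δR)² = Σ (cᵢ δxᵢ)².
  (δR_1)² = 2400;  (δR_2)² = 3360;  (δR_3)² = 2120
δR = √(7880) = 88.8 Ω
R = 2980 Ω, so δR/R = 88.8/2980 = 0.0298.

2.98%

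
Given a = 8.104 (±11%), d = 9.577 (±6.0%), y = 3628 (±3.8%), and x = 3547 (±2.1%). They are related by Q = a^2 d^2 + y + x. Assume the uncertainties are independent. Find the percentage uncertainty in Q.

Let p = a^2·d^2 = 6024. δp/p = √((2·δa/a)² + (2·δd/d)²) = √(0.0484 + 0.0144) = 0.251, so δp = 1510.
Q = p + y + x: δQ = √(δp² + δy² + δx²) = √(2.28e+06 + 19000 + 5550) = 1520
Q = 13200, so δQ/Q = 1520/13200 = 0.115.

11.5%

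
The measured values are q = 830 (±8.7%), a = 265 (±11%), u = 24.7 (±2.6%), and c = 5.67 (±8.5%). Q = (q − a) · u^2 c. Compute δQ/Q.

0.170

Let w = q − a = 565. δw = √(δq² + δa²) = √(5210 + 850) = 77.9, so δw/w = 0.138.
Q is then a monomial in w, u, c:
δQ/Q = √((δw/w)² + (2·δu/u)² + (1·δc/c)²) = √(0.0190 + 0.00270 + 0.00723) = 0.170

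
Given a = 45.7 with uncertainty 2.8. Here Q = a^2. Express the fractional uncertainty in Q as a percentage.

12.3%

Q is a product of powers, so relative uncertainties combine in quadrature:
  (2·δa/a)² = (2×0.0613)² = 0.0150
δQ/Q = √(0.0150) = 0.123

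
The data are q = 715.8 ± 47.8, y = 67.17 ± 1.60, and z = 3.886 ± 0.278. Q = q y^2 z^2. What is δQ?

8.04e+06

Relative error in a monomial: (δQ/Q)² = Σ (nᵢ · δxᵢ/xᵢ)².
  (1·δq/q)² = (1×0.0668)² = 0.00446;  (2·δy/y)² = (2×0.0238)² = 0.00227;  (2·δz/z)² = (2×0.0715)² = 0.0205
δQ/Q = √(0.0272) = 0.165
Q = 4.877e+07, so δQ = 0.165 × 4.877e+07 = 8.04e+06.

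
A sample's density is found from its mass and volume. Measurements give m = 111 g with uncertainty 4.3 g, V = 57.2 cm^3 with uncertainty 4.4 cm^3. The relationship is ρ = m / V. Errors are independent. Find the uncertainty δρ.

Since ρ is a product/quotient, work with relative uncertainties:
  (1·δm/m)² = (1×0.0387)² = 0.00150;  (-1·δV/V)² = (-1×0.0769)² = 0.00592
δρ/ρ = √(0.00742) = 0.0861
ρ = 1.94 g/cm^3, so δρ = 0.0861 × 1.94 = 0.167 g/cm^3.

0.167 g/cm^3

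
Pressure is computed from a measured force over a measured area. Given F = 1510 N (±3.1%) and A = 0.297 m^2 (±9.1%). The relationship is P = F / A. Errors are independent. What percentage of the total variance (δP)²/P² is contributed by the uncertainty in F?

10.4%

(δP/P)² = (1·δF/F)² + (-1·δA/A)²
  F term: (1×0.0310)² = 0.000961
  A term: (-1×0.0910)² = 0.00828
Total = 0.00924. Share from F = 0.000961/0.00924 = 0.104.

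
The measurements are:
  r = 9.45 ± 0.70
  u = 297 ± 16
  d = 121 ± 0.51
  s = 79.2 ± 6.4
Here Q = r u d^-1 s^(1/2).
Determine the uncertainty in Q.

20.7

Each factor contributes (exponent × relative error)² to (δQ/Q)²:
  (1·δr/r)² = (1×0.0741)² = 0.00549;  (1·δu/u)² = (1×0.0539)² = 0.00290;  (-1·δd/d)² = (-1×0.00421)² = 1.78e-05;  (½·δs/s)² = (0.5×0.0808)² = 0.00163
δQ/Q = √(0.0100) = 0.100
Q = 206, so δQ = 0.100 × 206 = 20.7.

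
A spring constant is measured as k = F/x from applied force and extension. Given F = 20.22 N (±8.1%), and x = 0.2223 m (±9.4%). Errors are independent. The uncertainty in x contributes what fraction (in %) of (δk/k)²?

57.4%

(δk/k)² = (1·δF/F)² + (-1·δx/x)²
  F term: (1×0.0810)² = 0.00656
  x term: (-1×0.0940)² = 0.00884
Total = 0.0154. Share from x = 0.00884/0.0154 = 0.574.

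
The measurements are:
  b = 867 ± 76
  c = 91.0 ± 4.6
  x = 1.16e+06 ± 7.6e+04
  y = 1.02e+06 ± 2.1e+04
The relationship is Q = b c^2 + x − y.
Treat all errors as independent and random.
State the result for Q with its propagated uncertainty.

Let p = b·c^2 = 7.18e+06. δp/p = √((1·δb/b)² + (2·δc/c)²) = √(0.00768 + 0.0102) = 0.134, so δp = 9.61e+05.
Q = p + x − y: δQ = √(δp² + δx² + δy²) = √(9.23e+11 + 5.78e+09 + 4.41e+08) = 9.64e+05
Q = 7.32e+06.

(7.32 ± 0.964) × 10^6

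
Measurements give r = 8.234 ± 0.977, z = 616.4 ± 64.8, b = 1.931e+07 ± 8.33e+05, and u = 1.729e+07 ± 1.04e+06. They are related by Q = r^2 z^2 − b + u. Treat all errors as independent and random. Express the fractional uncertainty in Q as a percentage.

Let p = r^2·z^2 = 2.576e+07. δp/p = √((2·δr/r)² + (2·δz/z)²) = √(0.0563 + 0.0442) = 0.317, so δp = 8.17e+06.
Q = p − b + u: δQ = √(δp² + δb² + δu²) = √(6.67e+13 + 6.94e+11 + 1.08e+12) = 8.28e+06
Q = 2.374e+07, so δQ/Q = 8.28e+06/2.374e+07 = 0.349.

34.9%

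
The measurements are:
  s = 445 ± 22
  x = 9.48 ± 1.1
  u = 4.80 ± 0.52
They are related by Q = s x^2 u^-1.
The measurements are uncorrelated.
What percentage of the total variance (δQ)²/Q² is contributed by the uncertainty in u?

17.2%

(δQ/Q)² = (1·δs/s)² + (2·δx/x)² + (-1·δu/u)²
  s term: (1×0.0494)² = 0.00244
  x term: (2×0.116)² = 0.0539
  u term: (-1×0.108)² = 0.0117
Total = 0.0680. Share from u = 0.0117/0.0680 = 0.172.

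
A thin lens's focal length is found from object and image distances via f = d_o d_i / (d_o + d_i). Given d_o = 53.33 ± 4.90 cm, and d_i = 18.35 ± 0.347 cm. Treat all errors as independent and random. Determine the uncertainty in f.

0.374 cm

∂f/∂d_o = (d_i/(d_o+d_i))² = 0.0655;  ∂f/∂d_i = (d_o/(d_o+d_i))² = 0.554
δf = √((∂f/∂d_o · δd_o)² + (∂f/∂d_i · δd_i)²) = √(0.103 + 0.0369) = 0.374 cm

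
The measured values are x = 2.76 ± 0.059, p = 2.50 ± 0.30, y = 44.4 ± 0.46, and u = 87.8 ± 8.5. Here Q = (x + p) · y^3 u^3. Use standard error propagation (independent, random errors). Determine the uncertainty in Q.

9.28e+10

Let w = x + p = 5.26. δw = √(δx² + δp²) = √(0.00348 + 0.0900) = 0.306, so δw/w = 0.0581.
Q is then a monomial in w, y, u:
δQ/Q = √((δw/w)² + (3·δy/y)² + (3·δu/u)²) = √(0.00338 + 0.000966 + 0.0844) = 0.298
Q = 3.12e+11, so δQ = 0.298 × 3.12e+11 = 9.28e+10.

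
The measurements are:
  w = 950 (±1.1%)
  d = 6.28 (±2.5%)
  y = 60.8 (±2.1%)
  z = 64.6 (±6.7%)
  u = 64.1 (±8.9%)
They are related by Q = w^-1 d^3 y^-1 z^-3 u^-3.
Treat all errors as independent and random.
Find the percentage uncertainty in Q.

For a monomial Q ∝ w^-1, d^3, y^-1, z^-3, u^-3, fractional errors add in quadrature:
  (-1·δw/w)² = (-1×0.0110)² = 0.000121;  (3·δd/d)² = (3×0.0250)² = 0.00563;  (-1·δy/y)² = (-1×0.0210)² = 0.000441;  (-3·δz/z)² = (-3×0.0670)² = 0.0404;  (-3·δu/u)² = (-3×0.0890)² = 0.0713
δQ/Q = √(0.118) = 0.343

34.3%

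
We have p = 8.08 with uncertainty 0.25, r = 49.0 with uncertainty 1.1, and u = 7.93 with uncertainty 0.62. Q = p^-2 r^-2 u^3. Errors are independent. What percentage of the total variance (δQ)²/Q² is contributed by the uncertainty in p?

(δQ/Q)² = (-2·δp/p)² + (-2·δr/r)² + (3·δu/u)²
  p term: (-2×0.0309)² = 0.00383
  r term: (-2×0.0224)² = 0.00202
  u term: (3×0.0782)² = 0.0550
Total = 0.0609. Share from p = 0.00383/0.0609 = 0.0629.

6.29%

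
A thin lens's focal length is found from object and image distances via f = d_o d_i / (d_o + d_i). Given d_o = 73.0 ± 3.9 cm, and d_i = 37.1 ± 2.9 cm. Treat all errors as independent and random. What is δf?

∂f/∂d_o = (d_i/(d_o+d_i))² = 0.114;  ∂f/∂d_i = (d_o/(d_o+d_i))² = 0.440
δf = √((∂f/∂d_o · δd_o)² + (∂f/∂d_i · δd_i)²) = √(0.196 + 1.63) = 1.35 cm

1.35 cm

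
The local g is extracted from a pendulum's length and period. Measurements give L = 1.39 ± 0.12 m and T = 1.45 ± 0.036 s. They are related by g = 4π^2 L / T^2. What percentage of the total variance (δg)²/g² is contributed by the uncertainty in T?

24.9%

(δg/g)² = (1·δL/L)² + (-2·δT/T)²
  L term: (1×0.0863)² = 0.00745
  T term: (-2×0.0248)² = 0.00247
Total = 0.00992. Share from T = 0.00247/0.00992 = 0.249.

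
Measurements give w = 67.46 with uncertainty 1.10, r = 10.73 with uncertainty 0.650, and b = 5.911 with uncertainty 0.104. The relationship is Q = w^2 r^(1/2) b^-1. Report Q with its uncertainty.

2522 ± 121

For a monomial Q ∝ w^2, r^(1/2), b^-1, fractional errors add in quadrature:
  (2·δw/w)² = (2×0.0163)² = 0.00106;  (½·δr/r)² = (0.5×0.0606)² = 0.000917;  (-1·δb/b)² = (-1×0.0176)² = 0.000310
δQ/Q = √(0.00229) = 0.0479
Q = 2522, so δQ = 0.0479 × 2522 = 121.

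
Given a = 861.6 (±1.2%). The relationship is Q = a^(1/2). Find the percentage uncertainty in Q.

Q ∝ a^(1/2), so δQ/Q = |½| · δa/a = 0.5 × 0.0120 = 0.00600.

0.600%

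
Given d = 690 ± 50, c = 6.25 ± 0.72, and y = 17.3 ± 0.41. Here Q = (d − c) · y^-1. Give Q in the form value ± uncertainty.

Let u = d − c = 684. δu = √(δd² + δc²) = √(2500 + 0.518) = 50.0, so δu/u = 0.0731.
Q is then a monomial in u, y:
δQ/Q = √((δu/u)² + (-1·δy/y)²) = √(0.00535 + 0.000562) = 0.0769
Q = 39.5, so δQ = 0.0769 × 39.5 = 3.04.

39.5 ± 3.04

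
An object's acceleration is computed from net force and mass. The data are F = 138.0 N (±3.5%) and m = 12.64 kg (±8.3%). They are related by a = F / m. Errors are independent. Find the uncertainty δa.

0.983 m/s^2

Relative error in a monomial: (δa/a)² = Σ (nᵢ · δxᵢ/xᵢ)².
  (1·δF/F)² = (1×0.0350)² = 0.00123;  (-1·δm/m)² = (-1×0.0830)² = 0.00689
δa/a = √(0.00811) = 0.0901
a = 10.92 m/s^2, so δa = 0.0901 × 10.92 = 0.983 m/s^2.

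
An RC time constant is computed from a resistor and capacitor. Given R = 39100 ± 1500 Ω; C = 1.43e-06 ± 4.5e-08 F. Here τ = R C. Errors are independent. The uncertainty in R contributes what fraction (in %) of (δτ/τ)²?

59.8%

(δτ/τ)² = (1·δR/R)² + (1·δC/C)²
  R term: (1×0.0384)² = 0.00147
  C term: (1×0.0315)² = 0.000990
Total = 0.00246. Share from R = 0.00147/0.00246 = 0.598.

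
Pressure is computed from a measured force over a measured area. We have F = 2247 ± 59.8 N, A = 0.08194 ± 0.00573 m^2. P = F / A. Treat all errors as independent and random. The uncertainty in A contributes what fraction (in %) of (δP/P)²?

87.3%

(δP/P)² = (1·δF/F)² + (-1·δA/A)²
  F term: (1×0.0266)² = 0.000708
  A term: (-1×0.0699)² = 0.00489
Total = 0.00560. Share from A = 0.00489/0.00560 = 0.873.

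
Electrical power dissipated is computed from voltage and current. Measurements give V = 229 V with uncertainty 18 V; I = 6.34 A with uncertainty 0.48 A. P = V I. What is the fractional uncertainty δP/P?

Each factor contributes (exponent × relative error)² to (δP/P)²:
  (1·δV/V)² = (1×0.0786)² = 0.00618;  (1·δI/I)² = (1×0.0757)² = 0.00573
δP/P = √(0.0119) = 0.109

0.109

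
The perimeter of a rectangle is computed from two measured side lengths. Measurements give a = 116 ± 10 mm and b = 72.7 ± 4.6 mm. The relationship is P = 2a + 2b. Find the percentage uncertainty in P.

Sums and differences: (δP)² = Σ (cᵢ δxᵢ)².
  (2·δa)² = 400;  (2·δb)² = 84.6
δP = √(485) = 22.0 mm
P = 377 mm, so δP/P = 22.0/377 = 0.0583.

5.83%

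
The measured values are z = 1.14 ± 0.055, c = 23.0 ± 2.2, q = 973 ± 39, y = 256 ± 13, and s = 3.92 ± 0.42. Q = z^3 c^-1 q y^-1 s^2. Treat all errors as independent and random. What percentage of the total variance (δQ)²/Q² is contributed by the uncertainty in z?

26.1%

(δQ/Q)² = (3·δz/z)² + (-1·δc/c)² + (1·δq/q)² + (-1·δy/y)² + (2·δs/s)²
  z term: (3×0.0482)² = 0.0209
  c term: (-1×0.0957)² = 0.00915
  q term: (1×0.0401)² = 0.00161
  y term: (-1×0.0508)² = 0.00258
  s term: (2×0.107)² = 0.0459
Total = 0.0802. Share from z = 0.0209/0.0802 = 0.261.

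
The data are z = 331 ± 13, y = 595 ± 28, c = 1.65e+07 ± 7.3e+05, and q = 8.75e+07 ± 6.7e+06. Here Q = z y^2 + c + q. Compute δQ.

1.37e+07

Let p = z·y^2 = 1.17e+08. δp/p = √((1·δz/z)² + (2·δy/y)²) = √(0.00154 + 0.00886) = 0.102, so δp = 1.2e+07.
Q = p + c + q: δQ = √(δp² + δc² + δq²) = √(1.43e+14 + 5.33e+11 + 4.49e+13) = 1.37e+07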